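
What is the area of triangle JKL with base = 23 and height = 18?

A triangle's area is half the area of a rectangle with the same base and height.
Area = (1/2) * 23 * 18 = 207.

207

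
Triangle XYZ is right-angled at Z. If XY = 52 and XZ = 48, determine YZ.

Rearranging the Pythagorean theorem to solve for the unknown leg:
leg^2 = hypotenuse^2 - known_leg^2 = 2704 - 2304 = 400
leg = sqrt(400) = 20.

20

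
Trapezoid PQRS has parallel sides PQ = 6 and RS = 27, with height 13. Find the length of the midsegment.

The midsegment (median) of a trapezoid connects the midpoints of the non-parallel sides.
Its length is the average of the two bases: (6 + 27) / 2 = 33/2.

33/2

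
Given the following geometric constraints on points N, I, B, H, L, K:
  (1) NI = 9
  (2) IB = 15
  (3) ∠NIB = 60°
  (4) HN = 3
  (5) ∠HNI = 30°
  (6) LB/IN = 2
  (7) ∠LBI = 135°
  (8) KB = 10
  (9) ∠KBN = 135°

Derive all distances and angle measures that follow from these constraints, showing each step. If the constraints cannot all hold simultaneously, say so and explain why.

The constraints are consistent.

From the given relations:
  LB = 2·IN = 2·9 = 18

Step 1: From NI = 9, IB = 15, and ∠NIB = 60°, by the law of cosines:
  NB² = NI² + IB² - 2·NI·IB·cos(60°) = 81 + 225 - 135 = 171
  NB = 3·√19

Step 2: From IN = 9, NH = 3, and ∠INH = 30°, by the law of cosines:
  IH² = IN² + NH² - 2·IN·NH·cos(30°) = 81 + 9 - 46.77 = 43.23
  IH ≈ 6.58

Step 3: From IB = 15, BL = 18, and ∠IBL = 135°, by the law of cosines:
  IL² = IB² + BL² - 2·IB·BL·cos(135°) = 225 + 324 + 381.8 = 930.8
  IL ≈ 30.51

Step 4: From NB = 3·√19, BK = 10, and ∠NBK = 135°, by the law of cosines:
  NK² = NB² + BK² - 2·NB·BK·cos(135°) = 171 + 100 + 184.9 = 455.9
  NK ≈ 21.35

Step 5: From NB = 3·√19, NI = 9, BI = 15, by the inverse law of cosines:
  cos(∠BNI) = (NB² + NI² - BI²) / (2·NB·NI)
  ∠BNI = 83.41°

Step 6: From IB = 15, IL = 30.51, BL = 18, by the inverse law of cosines:
  cos(∠BIL) = (IB² + IL² - BL²) / (2·IB·IL)
  ∠BIL = 24.66°

Step 7: From IH = 6.58, IN = 9, HN = 3, by the inverse law of cosines:
  cos(∠HIN) = (IH² + IN² - HN²) / (2·IH·IN)
  ∠HIN = 13.19°

Step 8: From BI = 15, BN = 3·√19, IN = 9, by the inverse law of cosines:
  cos(∠IBN) = (BI² + BN² - IN²) / (2·BI·BN)
  ∠IBN = 36.59°

Step 9: From HI = 6.58, HN = 3, IN = 9, by the inverse law of cosines:
  cos(∠IHN) = (HI² + HN² - IN²) / (2·HI·HN)
  ∠IHN = 136.81°

Step 10: From LB = 18, LI = 30.51, BI = 15, by the inverse law of cosines:
  cos(∠BLI) = (LB² + LI² - BI²) / (2·LB·LI)
  ∠BLI = 20.34°

Step 11: From NB = 3·√19, NK = 21.35, BK = 10, by the inverse law of cosines:
  cos(∠BNK) = (NB² + NK² - BK²) / (2·NB·NK)
  ∠BNK = 19.34°

Step 12: From KB = 10, KN = 21.35, BN = 3·√19, by the inverse law of cosines:
  cos(∠BKN) = (KB² + KN² - BN²) / (2·KB·KN)
  ∠BKN = 25.66°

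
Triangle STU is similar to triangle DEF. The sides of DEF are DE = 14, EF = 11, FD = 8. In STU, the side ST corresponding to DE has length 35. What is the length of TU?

Similar triangles have proportional sides. Setting up the proportion:
ST / DE = TU / EF
35 / 14 = TU / 11
TU = 11 * 35 / 14 = 55/2.

55/2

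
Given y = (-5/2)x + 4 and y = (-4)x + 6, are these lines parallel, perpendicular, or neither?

Slope of line 1: m1 = -5/2
Slope of line 2: m2 = -4
m1 != m2 (-5/2 != -4), so not parallel.
m1 * m2 = (-5/2) * (-4) = 10 != -1, so not perpendicular.
The lines are neither parallel nor perpendicular.

Neither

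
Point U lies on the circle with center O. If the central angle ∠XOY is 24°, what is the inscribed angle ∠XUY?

By the inscribed angle theorem, the inscribed angle is half the central angle.
Inscribed angle = 24° / 2 = 12°

12°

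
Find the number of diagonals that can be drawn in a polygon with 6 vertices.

The number of diagonals in an n-gon is n(n - 3)/2.
For n = 6: 6(6 - 3)/2 = 6 × 3 / 2 = 9.

9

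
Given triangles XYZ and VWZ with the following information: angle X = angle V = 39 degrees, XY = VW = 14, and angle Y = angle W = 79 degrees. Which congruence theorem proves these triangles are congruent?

The given information matches ASA: Two pairs of corresponding angles and the included side are equal (Angle-Side-Angle).

ASA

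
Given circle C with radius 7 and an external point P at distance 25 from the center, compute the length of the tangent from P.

The tangent, radius, and line from the external point to the center form a right triangle.
The right angle is where the tangent meets the radius.
By the Pythagorean theorem: tangent² + 7² = 25²
tangent² = 625 - 49 = 576
tangent = 24

24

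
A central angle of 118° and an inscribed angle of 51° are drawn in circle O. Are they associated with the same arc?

By the inscribed angle theorem, the inscribed angle for a central angle of 118° should be 118° / 2 = 59°.
The given inscribed angle is 51°, which does not equal 59°.
Therefore, no, they do not correspond to the same arc.

No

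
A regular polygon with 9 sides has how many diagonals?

The number of diagonals in an n-gon is n(n - 3)/2.
For n = 9: 9(9 - 3)/2 = 9 × 6 / 2 = 27.

27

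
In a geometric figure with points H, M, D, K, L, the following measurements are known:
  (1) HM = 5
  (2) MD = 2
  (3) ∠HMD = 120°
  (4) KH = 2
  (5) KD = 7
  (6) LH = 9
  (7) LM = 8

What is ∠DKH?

Step 1: By the law of cosines on triangle DMH: DH² = 2² + 5² − 2·2·5·cos(120°) = 39, so DH = √39.
Step 2: By the inverse law of cosines on triangle DKH: cos(∠DKH) = (7² + 2² − √39²) / (2·7·2) = 14/28 = 0.5, so ∠DKH = 60°.

Therefore, the measure of angle ∠DKH = 60°.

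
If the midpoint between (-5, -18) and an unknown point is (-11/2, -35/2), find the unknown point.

Using the midpoint formula: M = ((x1 + x2)/2, (y1 + y2)/2)
We know M = (-11/2, -35/2) and M = (-5, -18)
For x: -11/2 = (-5 + x2)/2, so x2 = 2*-11/2 - -5 = -6
For y: -35/2 = (-18 + y2)/2, so y2 = 2*-35/2 - -18 = -17
J = (-6, -17)

(-6, -17)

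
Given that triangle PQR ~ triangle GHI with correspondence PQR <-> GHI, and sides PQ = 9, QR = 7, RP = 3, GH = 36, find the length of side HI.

k = 36/9 = 4. HI = 4 * 7 = 28.

28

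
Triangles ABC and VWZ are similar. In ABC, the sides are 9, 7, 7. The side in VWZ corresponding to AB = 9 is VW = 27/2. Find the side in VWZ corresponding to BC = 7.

k = 27/2/9 = 3/2. WZ = 3/2 * 7 = 21/2.

21/2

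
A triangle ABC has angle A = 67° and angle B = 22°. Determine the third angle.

By the triangle angle sum property, the three interior angles of any triangle add up to 180°.
We know angle A = 67° and angle B = 22°, so their sum is 89°.
Therefore angle C = 180° - 89° = 91°.

91 degrees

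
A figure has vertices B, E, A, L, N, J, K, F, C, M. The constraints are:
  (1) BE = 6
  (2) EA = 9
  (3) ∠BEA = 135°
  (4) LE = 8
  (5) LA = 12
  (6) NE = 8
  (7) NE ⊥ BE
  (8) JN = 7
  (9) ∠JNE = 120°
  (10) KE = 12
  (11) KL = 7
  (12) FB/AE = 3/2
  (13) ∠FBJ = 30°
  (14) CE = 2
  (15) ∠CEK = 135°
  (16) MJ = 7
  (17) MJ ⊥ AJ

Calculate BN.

Step 1: By the law of cosines on triangle BEN: BN² = 6² + 8² − 2·6·8·cos(90°) = 100, so BN = 10.

Therefore, the length of BN = 10.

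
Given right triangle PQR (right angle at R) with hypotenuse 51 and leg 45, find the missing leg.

QR = sqrt(51^2 - 45^2) = sqrt(576) = 24

24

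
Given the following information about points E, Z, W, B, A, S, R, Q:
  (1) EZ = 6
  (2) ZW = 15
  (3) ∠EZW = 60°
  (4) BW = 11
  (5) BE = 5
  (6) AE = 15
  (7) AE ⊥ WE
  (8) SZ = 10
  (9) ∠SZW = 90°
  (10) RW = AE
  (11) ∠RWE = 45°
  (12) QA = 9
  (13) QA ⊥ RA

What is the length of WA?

Step 1: By the law of cosines on triangle EZW: EW² = 6² + 15² − 2·6·15·cos(60°) = 171, so EW = 3·√19.
Step 2: By the law of cosines on triangle WEA: WA² = (3·√19)² + 15² − 2·3·√19·15·cos(90°) = 396, so WA = 6·√11.

Therefore, the length of WA = 6·√11.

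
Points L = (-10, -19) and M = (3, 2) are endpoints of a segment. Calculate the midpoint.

M = ((x₁ + x₂)/2, (y₁ + y₂)/2)
= ((-10 + 3)/2, (-19 + 2)/2)
= (-7/2, -17/2) = (-7/2, -17/2)

(-7/2, -17/2)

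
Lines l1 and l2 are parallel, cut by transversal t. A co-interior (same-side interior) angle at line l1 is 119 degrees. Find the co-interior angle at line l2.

Co-interior angles (same-side interior) formed by parallel lines and a transversal are supplementary (sum to 180 degrees).
The given angle is 119 degrees.
The co-interior angle = 180 - 119 = 61 degrees.

61 degrees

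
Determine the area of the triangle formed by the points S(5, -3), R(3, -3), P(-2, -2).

Using the Shoelace formula for a triangle:
Area = (1/2)|x0(y1 - y2) + x1(y2 - y0) + x2(y0 - y1)|
Area = (1/2)|5(-3 - -2) + 3(-2 - -3) + -2(-3 - -3)|
Area = (1/2)|-5 + 3 + 0|
Area = (1/2)|-2|
Area = (1/2)(2)
Area = 1

1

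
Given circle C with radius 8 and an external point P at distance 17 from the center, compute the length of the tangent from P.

The tangent, radius, and line from the external point to the center form a right triangle.
The right angle is where the tangent meets the radius.
By the Pythagorean theorem: tangent² + 8² = 17²
tangent² = 289 - 64 = 225
tangent = 15

15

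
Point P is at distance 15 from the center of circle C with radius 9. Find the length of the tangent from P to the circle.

The tangent, radius, and line from the external point to the center form a right triangle.
The right angle is where the tangent meets the radius.
By the Pythagorean theorem: tangent² + 9² = 15²
tangent² = 225 - 81 = 144
tangent = 12

12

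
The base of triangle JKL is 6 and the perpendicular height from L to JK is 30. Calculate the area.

Area = (1/2)(6)(30) = 90

90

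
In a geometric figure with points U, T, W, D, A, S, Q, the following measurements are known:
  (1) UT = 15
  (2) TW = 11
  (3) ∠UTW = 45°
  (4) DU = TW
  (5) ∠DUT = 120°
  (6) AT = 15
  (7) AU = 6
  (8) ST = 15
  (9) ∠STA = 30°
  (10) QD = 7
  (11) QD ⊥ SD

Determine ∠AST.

Step 1: By the law of cosines on triangle STA: SA² = 15² + 15² − 2·15·15·cos(30°) = 60.29, so SA ≈ 7.76.
Step 2: By the inverse law of cosines on triangle AST: cos(∠AST) = (7.76² + 15² − 15²) / (2·7.76·15) = 60.29/232.94 = 0.2588, so ∠AST = 75°.

Therefore, the measure of angle ∠AST = 75°.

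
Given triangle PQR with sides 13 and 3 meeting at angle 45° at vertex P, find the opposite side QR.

When two sides and the included angle are known, the law of cosines gives the third side.
c^2 = a^2 + b^2 - 2ab cos(C) generalizes the Pythagorean theorem to non-right triangles.
Here: QR^2 = 169 + 9 - 78*(sqrt(2)/2) = 178 - 39*sqrt(2)
QR = sqrt(178 - 39*sqrt(2))

sqrt(178 - 39*sqrt(2))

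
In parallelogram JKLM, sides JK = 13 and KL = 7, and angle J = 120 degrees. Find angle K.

Consecutive angles are supplementary: angle K = 180 - 120 = 60 degrees.

60 degrees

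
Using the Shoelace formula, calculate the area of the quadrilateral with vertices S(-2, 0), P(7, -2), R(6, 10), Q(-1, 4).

Shoelace: sum of cross terms = 128, Area = (1/2)|128| = 64

64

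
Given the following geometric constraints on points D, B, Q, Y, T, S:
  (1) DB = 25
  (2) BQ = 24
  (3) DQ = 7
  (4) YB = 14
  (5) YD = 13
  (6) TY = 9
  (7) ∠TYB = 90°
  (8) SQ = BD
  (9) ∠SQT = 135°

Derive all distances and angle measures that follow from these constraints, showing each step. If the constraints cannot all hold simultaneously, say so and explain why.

The constraints are consistent.

From the given relations:
  SQ = BD = 25

Step 1: From BY = 14, YT = 9, and ∠BYT = 90°, by the law of cosines:
  BT² = BY² + YT² - 2·BY·YT·cos(90°) = 196 + 81 - 0 = 277
  BT ≈ 16.64

Step 2: From DB = 25, DQ = 7, BQ = 24, by the inverse law of cosines:
  cos(∠BDQ) = (DB² + DQ² - BQ²) / (2·DB·DQ)
  ∠BDQ = 73.74°

Step 3: From DB = 25, DY = 13, BY = 14, by the inverse law of cosines:
  cos(∠BDY) = (DB² + DY² - BY²) / (2·DB·DY)
  ∠BDY = 23.07°

Step 4: From BD = 25, BQ = 24, DQ = 7, by the inverse law of cosines:
  cos(∠DBQ) = (BD² + BQ² - DQ²) / (2·BD·BQ)
  ∠DBQ = 16.26°

Step 5: From BD = 25, BY = 14, DY = 13, by the inverse law of cosines:
  cos(∠DBY) = (BD² + BY² - DY²) / (2·BD·BY)
  ∠DBY = 21.34°

Step 6: From QB = 24, QD = 7, BD = 25, by the inverse law of cosines:
  cos(∠BQD) = (QB² + QD² - BD²) / (2·QB·QD)
  ∠BQD = 90°

Step 7: From YB = 14, YD = 13, BD = 25, by the inverse law of cosines:
  cos(∠BYD) = (YB² + YD² - BD²) / (2·YB·YD)
  ∠BYD = 135.58°

Step 8: From BT = 16.64, BY = 14, TY = 9, by the inverse law of cosines:
  cos(∠TBY) = (BT² + BY² - TY²) / (2·BT·BY)
  ∠TBY = 32.74°

Step 9: From TB = 16.64, TY = 9, BY = 14, by the inverse law of cosines:
  cos(∠BTY) = (TB² + TY² - BY²) / (2·TB·TY)
  ∠BTY = 57.26°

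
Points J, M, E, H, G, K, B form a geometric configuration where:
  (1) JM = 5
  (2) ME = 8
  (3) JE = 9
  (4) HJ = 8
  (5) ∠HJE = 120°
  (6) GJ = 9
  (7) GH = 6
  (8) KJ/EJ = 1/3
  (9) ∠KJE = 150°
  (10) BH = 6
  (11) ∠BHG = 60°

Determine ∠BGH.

Step 1: By the law of cosines on triangle GHB: GB² = 6² + 6² − 2·6·6·cos(60°) = 36, so GB = 6.
Step 2: By the inverse law of cosines on triangle BGH: cos(∠BGH) = (6² + 6² − 6²) / (2·6·6) = 36/72 = 0.5, so ∠BGH = 60°.

Therefore, the measure of angle ∠BGH = 60°.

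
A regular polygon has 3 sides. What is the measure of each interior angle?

Each interior angle of a regular n-gon is (n - 2) * 180 / n.
For n = 3: (3 - 2) * 180 / 3 = 180/3 = 60 degrees.

60 degrees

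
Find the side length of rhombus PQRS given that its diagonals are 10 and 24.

In a rhombus, the diagonals bisect each other perpendicularly, creating four congruent right triangles.
Each triangle has legs 5 (half of 10) and 12 (half of 24).
The hypotenuse of each right triangle is a side of the rhombus:
side = sqrt(5^2 + 12^2) = sqrt(169) = 13

13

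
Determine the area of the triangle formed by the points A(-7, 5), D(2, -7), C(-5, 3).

The Shoelace formula computes the area from vertex coordinates by summing cross products.
For vertices (-7,5), (2,-7), (-5,3):
Signed sum = -7*-7 - 2*5 + 2*3 - -5*-7 + -5*5 - -7*3
= 39 + -29 + -4 = 6
Area = (1/2)|6| = 3.

3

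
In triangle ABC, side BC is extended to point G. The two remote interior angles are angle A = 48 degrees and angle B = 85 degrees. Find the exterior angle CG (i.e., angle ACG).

The interior angle at C is 180 - 48 - 85 = 47 degrees.
The exterior angle and interior angle at C are supplementary:
Exterior angle = 180 - 47 = 133 degrees.

133 degrees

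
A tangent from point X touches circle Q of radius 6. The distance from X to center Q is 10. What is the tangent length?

Let T be the point of tangency. Then QT ⊥ XT (radius ⊥ tangent).
In right triangle QTX: QX² = QT² + XT²
10² = 6² + XT²
XT² = 64, XT = 8

8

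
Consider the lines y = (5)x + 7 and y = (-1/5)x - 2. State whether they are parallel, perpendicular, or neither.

Slope of line 1: m1 = 5
Slope of line 2: m2 = -1/5
m1 * m2 = (5) * (-1/5) = -1 = -1, so the lines are perpendicular.

Perpendicular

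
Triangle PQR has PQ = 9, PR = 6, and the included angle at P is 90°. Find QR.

The included angle is 90°, so the triangle is right-angled at P. The opposite side QR is the hypotenuse.
By the Pythagorean theorem: QR = sqrt(9^2 + 6^2) = sqrt(117) = 3*sqrt(13).

3*sqrt(13)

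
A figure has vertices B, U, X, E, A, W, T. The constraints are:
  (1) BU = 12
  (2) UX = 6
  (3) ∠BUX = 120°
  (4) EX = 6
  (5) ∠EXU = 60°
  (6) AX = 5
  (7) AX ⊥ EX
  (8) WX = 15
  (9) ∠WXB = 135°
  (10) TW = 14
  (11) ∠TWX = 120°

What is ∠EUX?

Step 1: By the law of cosines on triangle UXE: UE² = 6² + 6² − 2·6·6·cos(60°) = 36, so UE = 6.
Step 2: By the inverse law of cosines on triangle EUX: cos(∠EUX) = (6² + 6² − 6²) / (2·6·6) = 36/72 = 0.5, so ∠EUX = 60°.

Therefore, the measure of angle ∠EUX = 60°.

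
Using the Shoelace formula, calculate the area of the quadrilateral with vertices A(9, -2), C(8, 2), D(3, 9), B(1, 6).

Shoelace: sum of cross terms = 53, Area = (1/2)|53| = 53/2

53/2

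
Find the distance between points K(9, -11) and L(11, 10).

d = sqrt((11 - 9)^2 + (10 - -11)^2)
d = sqrt(2^2 + 21^2)
d = sqrt(4 + 441)
d = sqrt(445)

sqrt(445)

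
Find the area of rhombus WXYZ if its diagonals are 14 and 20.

Area = (14 * 20) / 2 = 280 / 2 = 140

140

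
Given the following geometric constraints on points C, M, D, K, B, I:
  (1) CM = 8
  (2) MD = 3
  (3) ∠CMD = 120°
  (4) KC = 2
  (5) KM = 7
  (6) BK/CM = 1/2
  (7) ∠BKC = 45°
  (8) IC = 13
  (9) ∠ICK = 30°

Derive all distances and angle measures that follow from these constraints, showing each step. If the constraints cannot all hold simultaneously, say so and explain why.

The constraints are consistent.

From the given relations:
  BK = 1/2·CM = 1/2·8 = 4

Step 1: From CM = 8, MD = 3, and ∠CMD = 120°, by the law of cosines:
  CD² = CM² + MD² - 2·CM·MD·cos(120°) = 64 + 9 + 24 = 97
  CD = √97

Step 2: From CK = 2, KB = 4, and ∠CKB = 45°, by the law of cosines:
  CB² = CK² + KB² - 2·CK·KB·cos(45°) = 4 + 16 - 11.31 = 8.686
  CB ≈ 2.95

Step 3: From KC = 2, CI = 13, and ∠KCI = 30°, by the law of cosines:
  KI² = KC² + CI² - 2·KC·CI·cos(30°) = 4 + 169 - 45.03 = 128
  KI ≈ 11.31

Step 4: From CK = 2, CM = 8, KM = 7, by the inverse law of cosines:
  cos(∠KCM) = (CK² + CM² - KM²) / (2·CK·CM)
  ∠KCM = 53.58°

Step 5: From MC = 8, MK = 7, CK = 2, by the inverse law of cosines:
  cos(∠CMK) = (MC² + MK² - CK²) / (2·MC·MK)
  ∠CMK = 13.29°

Step 6: From KC = 2, KM = 7, CM = 8, by the inverse law of cosines:
  cos(∠CKM) = (KC² + KM² - CM²) / (2·KC·KM)
  ∠CKM = 113.13°

Step 7: From CB = 2.95, CK = 2, BK = 4, by the inverse law of cosines:
  cos(∠BCK) = (CB² + CK² - BK²) / (2·CB·CK)
  ∠BCK = 106.32°

Step 8: From CD = √97, CM = 8, DM = 3, by the inverse law of cosines:
  cos(∠DCM) = (CD² + CM² - DM²) / (2·CD·CM)
  ∠DCM = 15.3°

Step 9: From DC = √97, DM = 3, CM = 8, by the inverse law of cosines:
  cos(∠CDM) = (DC² + DM² - CM²) / (2·DC·DM)
  ∠CDM = 44.7°

Step 10: From KC = 2, KI = 11.31, CI = 13, by the inverse law of cosines:
  cos(∠CKI) = (KC² + KI² - CI²) / (2·KC·KI)
  ∠CKI = 144.93°

Step 11: From BC = 2.95, BK = 4, CK = 2, by the inverse law of cosines:
  cos(∠CBK) = (BC² + BK² - CK²) / (2·BC·BK)
  ∠CBK = 28.68°

Step 12: From IC = 13, IK = 11.31, CK = 2, by the inverse law of cosines:
  cos(∠CIK) = (IC² + IK² - CK²) / (2·IC·IK)
  ∠CIK = 5.07°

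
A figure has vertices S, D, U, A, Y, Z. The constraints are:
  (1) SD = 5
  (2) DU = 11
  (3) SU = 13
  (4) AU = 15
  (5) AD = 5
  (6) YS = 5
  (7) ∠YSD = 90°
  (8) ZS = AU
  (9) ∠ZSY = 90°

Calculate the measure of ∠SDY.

Step 1: By the law of cosines on triangle DSY: DY² = 5² + 5² − 2·5·5·cos(90°) = 50, so DY = 5·√2.
Step 2: By the inverse law of cosines on triangle SDY: cos(∠SDY) = (5² + (5·√2)² − 5²) / (2·5·5·√2) = 50/70.71 = 0.7071, so ∠SDY = 45°.

Therefore, the measure of angle ∠SDY = 45°.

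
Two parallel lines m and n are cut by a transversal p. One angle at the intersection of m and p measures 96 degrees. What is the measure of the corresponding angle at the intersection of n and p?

Corresponding angles formed by parallel lines and a transversal are equal.
The given angle is 96 degrees.
The corresponding angle = 96 degrees.

96 degrees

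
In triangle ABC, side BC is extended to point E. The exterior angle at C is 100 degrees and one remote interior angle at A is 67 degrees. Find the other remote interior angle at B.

angle B = 100 - 67 = 33 degrees (exterior angle theorem).

33 degrees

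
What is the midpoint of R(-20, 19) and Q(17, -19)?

M = ((x₁ + x₂)/2, (y₁ + y₂)/2)
= ((-20 + 17)/2, (19 + -19)/2)
= (-3/2, 0/2) = (-3/2, 0)

(-3/2, 0)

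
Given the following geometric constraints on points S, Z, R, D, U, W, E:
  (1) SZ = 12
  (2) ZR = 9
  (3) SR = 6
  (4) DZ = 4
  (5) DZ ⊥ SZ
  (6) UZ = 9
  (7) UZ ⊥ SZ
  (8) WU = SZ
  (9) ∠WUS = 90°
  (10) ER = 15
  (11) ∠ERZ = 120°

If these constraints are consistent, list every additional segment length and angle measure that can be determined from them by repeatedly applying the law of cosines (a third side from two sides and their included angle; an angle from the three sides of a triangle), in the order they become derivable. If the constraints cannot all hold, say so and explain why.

The constraints are consistent. Derivable facts, in order:
After 1 step:
- SD = 4·√10
- SU = 15
- ZE = 21
- ∠RSZ = 46.57°
- ∠RZS = 28.96°
- ∠SRZ = 104.48°
After 2 steps:
- SW = 3·√41
- ∠DSZ = 18.43°
- ∠EZR = 38.21°
- ∠REZ = 21.79°
- ∠SDZ = 71.57°
- ∠SUZ = 53.13°
- ∠USZ = 36.87°
After 3 steps:
- ∠SWU = 51.34°
- ∠USW = 38.66°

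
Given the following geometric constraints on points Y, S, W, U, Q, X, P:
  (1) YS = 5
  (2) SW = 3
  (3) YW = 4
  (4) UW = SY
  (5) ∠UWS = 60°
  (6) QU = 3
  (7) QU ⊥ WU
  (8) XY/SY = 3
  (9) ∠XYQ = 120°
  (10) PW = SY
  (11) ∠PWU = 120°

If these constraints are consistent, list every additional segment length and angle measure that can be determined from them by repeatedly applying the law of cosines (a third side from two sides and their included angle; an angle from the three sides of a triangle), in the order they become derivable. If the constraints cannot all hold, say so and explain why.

The constraints are consistent. Derivable facts, in order:
After 1 step:
- SU = √19
- UP = 5·√3
- WQ = √34
- ∠SWY = 90°
- ∠SYW = 36.87°
- ∠WSY = 53.13°
After 2 steps:
- ∠PUW = 30°
- ∠QWU = 30.96°
- ∠SUW = 36.59°
- ∠UPW = 30°
- ∠UQW = 59.04°
- ∠USW = 83.41°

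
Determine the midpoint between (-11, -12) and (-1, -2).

M = ((x₁ + x₂)/2, (y₁ + y₂)/2)
= ((-11 + -1)/2, (-12 + -2)/2)
= (-12/2, -14/2) = (-6, -7)

(-6, -7)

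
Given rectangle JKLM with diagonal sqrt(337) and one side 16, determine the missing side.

b = sqrt(d^2 - a^2) = sqrt(337 - 256) = sqrt(81) = 9

9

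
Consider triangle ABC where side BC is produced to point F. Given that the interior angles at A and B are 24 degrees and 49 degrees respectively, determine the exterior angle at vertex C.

The interior angle at C is 180 - 24 - 49 = 107 degrees.
The exterior angle and interior angle at C are supplementary:
Exterior angle = 180 - 107 = 73 degrees.

73 degrees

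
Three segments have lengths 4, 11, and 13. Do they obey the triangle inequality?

Sort the sides: 4, 11, 13.
It suffices to check that the sum of the two smallest exceeds the largest:
4 + 11 = 15 > 13. ✓
Yes, a valid triangle can be formed.

Yes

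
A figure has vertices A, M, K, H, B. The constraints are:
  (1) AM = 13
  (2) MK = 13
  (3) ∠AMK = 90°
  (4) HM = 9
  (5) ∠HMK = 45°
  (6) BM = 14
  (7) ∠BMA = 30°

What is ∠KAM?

Step 1: By the law of cosines on triangle AMK: AK² = 13² + 13² − 2·13·13·cos(90°) = 338, so AK = 13·√2.
Step 2: By the inverse law of cosines on triangle KAM: cos(∠KAM) = ((13·√2)² + 13² − 13²) / (2·13·√2·13) = 338/478 = 0.7071, so ∠KAM = 45°.

Therefore, the measure of angle ∠KAM = 45°.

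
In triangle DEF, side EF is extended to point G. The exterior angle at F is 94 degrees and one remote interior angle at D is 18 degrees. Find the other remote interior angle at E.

angle E = 94 - 18 = 76 degrees (exterior angle theorem).

76 degrees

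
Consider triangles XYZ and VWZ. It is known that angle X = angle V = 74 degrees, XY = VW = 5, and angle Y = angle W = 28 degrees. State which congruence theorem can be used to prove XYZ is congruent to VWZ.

The given information provides:
angle X = angle V = 74 degrees, XY = VW = 5, and angle Y = angle W = 28 degrees
This matches the ASA congruence theorem.
Two pairs of corresponding angles and the included side are equal (Angle-Side-Angle).

ASA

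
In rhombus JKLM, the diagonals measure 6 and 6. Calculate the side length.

The diagonals of a rhombus bisect each other at right angles.
Half-diagonals: 6/2 = 3 and 6/2 = 3
side = sqrt(3^2 + 3^2)
side = sqrt(9 + 9)
side = sqrt(18) = 3*sqrt(2)

3*sqrt(2)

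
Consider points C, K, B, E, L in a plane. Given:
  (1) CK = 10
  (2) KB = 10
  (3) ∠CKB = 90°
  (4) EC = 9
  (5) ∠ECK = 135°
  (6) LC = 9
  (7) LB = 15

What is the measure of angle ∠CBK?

Step 1: By the law of cosines on triangle BKC: BC² = 10² + 10² − 2·10·10·cos(90°) = 200, so BC = 10·√2.
Step 2: By the inverse law of cosines on triangle CBK: cos(∠CBK) = ((10·√2)² + 10² − 10²) / (2·10·√2·10) = 200/282.84 = 0.7071, so ∠CBK = 45°.

Therefore, the measure of angle ∠CBK = 45°.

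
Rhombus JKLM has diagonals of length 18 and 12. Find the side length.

The diagonals of a rhombus bisect each other at right angles.
Half-diagonals: 18/2 = 9 and 12/2 = 6
side = sqrt(9^2 + 6^2)
side = sqrt(81 + 36)
side = sqrt(117) = 3*sqrt(13)

3*sqrt(13)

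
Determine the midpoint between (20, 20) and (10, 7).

The midpoint is the average of the coordinates:
x: (20 + 10)/2 = 15
y: (20 + 7)/2 = 27/2
Midpoint = (15, 27/2)

(15, 27/2)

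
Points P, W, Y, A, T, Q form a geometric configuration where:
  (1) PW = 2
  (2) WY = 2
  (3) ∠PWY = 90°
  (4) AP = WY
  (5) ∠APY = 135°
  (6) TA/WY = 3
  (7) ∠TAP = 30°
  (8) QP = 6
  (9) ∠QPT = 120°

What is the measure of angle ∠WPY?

Step 1: By the law of cosines on triangle PWY: PY² = 2² + 2² − 2·2·2·cos(90°) = 8, so PY = 2·√2.
Step 2: By the inverse law of cosines on triangle WPY: cos(∠WPY) = (2² + (2·√2)² − 2²) / (2·2·2·√2) = 8/11.31 = 0.7071, so ∠WPY = 45°.

Therefore, the measure of angle ∠WPY = 45°.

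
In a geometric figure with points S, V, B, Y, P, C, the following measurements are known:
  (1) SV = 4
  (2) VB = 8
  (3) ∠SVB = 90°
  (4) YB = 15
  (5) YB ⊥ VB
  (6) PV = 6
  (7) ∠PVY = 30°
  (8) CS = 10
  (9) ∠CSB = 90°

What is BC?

Step 1: By the law of cosines on triangle BVS: BS² = 8² + 4² − 2·8·4·cos(90°) = 80, so BS = 4·√5.
Step 2: By the law of cosines on triangle BSC: BC² = (4·√5)² + 10² − 2·4·√5·10·cos(90°) = 180, so BC = 6·√5.

Therefore, the length of BC = 6·√5.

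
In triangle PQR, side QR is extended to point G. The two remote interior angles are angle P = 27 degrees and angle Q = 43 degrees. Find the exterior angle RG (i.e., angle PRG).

The interior angle at R is 180 - 27 - 43 = 110 degrees.
The exterior angle and interior angle at R are supplementary:
Exterior angle = 180 - 110 = 70 degrees.

70 degrees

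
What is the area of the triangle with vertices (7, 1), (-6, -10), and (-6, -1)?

Using the Shoelace formula for a triangle:
Area = (1/2)|x0(y1 - y2) + x1(y2 - y0) + x2(y0 - y1)|
Area = (1/2)|7(-10 - -1) + -6(-1 - 1) + -6(1 - -10)|
Area = (1/2)|-63 + 12 + -66|
Area = (1/2)|-117|
Area = (1/2)(117)
Area = 117/2

117/2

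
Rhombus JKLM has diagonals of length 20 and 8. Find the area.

Area = (20 * 8) / 2 = 160 / 2 = 80

80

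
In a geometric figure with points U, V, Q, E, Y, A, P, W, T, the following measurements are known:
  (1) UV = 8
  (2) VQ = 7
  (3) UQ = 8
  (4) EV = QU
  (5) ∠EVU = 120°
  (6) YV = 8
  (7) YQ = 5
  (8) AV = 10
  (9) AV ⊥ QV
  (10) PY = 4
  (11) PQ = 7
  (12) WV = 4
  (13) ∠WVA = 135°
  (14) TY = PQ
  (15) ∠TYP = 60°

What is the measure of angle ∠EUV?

From the given relations: EV = QU = 8.
Step 1: By the law of cosines on triangle UVE: UE² = 8² + 8² − 2·8·8·cos(120°) = 192, so UE = 8·√3.
Step 2: By the inverse law of cosines on triangle EUV: cos(∠EUV) = ((8·√3)² + 8² − 8²) / (2·8·√3·8) = 192/221.7 = 0.866, so ∠EUV = 30°.

Therefore, the measure of angle ∠EUV = 30°.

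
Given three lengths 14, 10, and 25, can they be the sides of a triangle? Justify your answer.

Check the triangle inequality: 14 + 10 = 24 ≤ 25.
Since the sum of two sides does not exceed the third, no triangle can be formed.

No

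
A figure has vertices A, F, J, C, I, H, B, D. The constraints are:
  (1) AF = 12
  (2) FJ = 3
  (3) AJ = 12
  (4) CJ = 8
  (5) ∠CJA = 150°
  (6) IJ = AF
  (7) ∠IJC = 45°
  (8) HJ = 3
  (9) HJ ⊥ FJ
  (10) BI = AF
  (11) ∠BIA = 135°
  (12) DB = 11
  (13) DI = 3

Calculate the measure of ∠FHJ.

Step 1: By the law of cosines on triangle HJF: HF² = 3² + 3² − 2·3·3·cos(90°) = 18, so HF = 3·√2.
Step 2: By the inverse law of cosines on triangle FHJ: cos(∠FHJ) = ((3·√2)² + 3² − 3²) / (2·3·√2·3) = 18/25.46 = 0.7071, so ∠FHJ = 45°.

Therefore, the measure of angle ∠FHJ = 45°.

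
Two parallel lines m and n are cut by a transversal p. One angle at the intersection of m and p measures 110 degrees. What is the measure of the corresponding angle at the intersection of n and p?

When a transversal crosses parallel lines, angles in the same position at each intersection are called corresponding angles.
These are always equal, so the answer is 110 degrees.

110 degrees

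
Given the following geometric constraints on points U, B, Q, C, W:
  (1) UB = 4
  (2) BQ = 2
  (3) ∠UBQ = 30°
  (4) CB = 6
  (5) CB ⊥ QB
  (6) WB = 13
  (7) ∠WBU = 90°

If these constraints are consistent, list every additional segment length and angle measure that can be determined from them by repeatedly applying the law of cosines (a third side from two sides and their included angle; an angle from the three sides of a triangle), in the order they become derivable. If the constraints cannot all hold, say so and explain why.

The constraints are consistent. Derivable facts, in order:
After 1 step:
- QC = 2·√10
- UQ ≈ 2.48
- UW = √185
After 2 steps:
- ∠BCQ = 18.43°
- ∠BQC = 71.57°
- ∠BQU = 126.21°
- ∠BUQ = 23.79°
- ∠BUW = 72.9°
- ∠BWU = 17.1°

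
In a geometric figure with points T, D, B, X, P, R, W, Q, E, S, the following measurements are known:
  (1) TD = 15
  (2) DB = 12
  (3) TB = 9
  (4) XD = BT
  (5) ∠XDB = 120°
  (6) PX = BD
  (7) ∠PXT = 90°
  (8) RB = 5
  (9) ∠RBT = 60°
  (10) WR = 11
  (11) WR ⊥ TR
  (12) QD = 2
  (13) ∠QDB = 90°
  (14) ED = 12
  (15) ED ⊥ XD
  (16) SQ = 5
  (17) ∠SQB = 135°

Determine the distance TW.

Step 1: By the law of cosines on triangle RBT: RT² = 5² + 9² − 2·5·9·cos(60°) = 61, so RT = √61.
Step 2: By the law of cosines on triangle TRW: TW² = √61² + 11² − 2·√61·11·cos(90°) = 182, so TW = √182.

Therefore, the length of TW = √182.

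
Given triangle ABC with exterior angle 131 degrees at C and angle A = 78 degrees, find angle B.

By the exterior angle theorem: exterior angle = sum of remote interior angles.
131 = 78 + angle B
angle B = 131 - 78 = 53 degrees

53 degrees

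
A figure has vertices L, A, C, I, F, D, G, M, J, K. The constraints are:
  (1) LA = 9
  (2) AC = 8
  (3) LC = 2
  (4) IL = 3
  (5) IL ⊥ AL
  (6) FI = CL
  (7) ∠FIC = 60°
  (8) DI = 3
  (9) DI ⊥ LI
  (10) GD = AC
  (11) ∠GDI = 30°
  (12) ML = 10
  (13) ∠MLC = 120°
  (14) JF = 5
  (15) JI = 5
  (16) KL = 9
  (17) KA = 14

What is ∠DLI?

Step 1: By the law of cosines on triangle LID: LD² = 3² + 3² − 2·3·3·cos(90°) = 18, so LD = 3·√2.
Step 2: By the inverse law of cosines on triangle DLI: cos(∠DLI) = ((3·√2)² + 3² − 3²) / (2·3·√2·3) = 18/25.46 = 0.7071, so ∠DLI = 45°.

Therefore, the measure of angle ∠DLI = 45°.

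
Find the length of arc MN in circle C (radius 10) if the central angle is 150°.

Arc length = 2πr × θ/360
= 2π × 10 × 5/12
= 25*pi/3

25*pi/3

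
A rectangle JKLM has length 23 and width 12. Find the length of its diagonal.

Using the Pythagorean theorem:
d² = 23² + 12² = 529 + 144 = 673
d = sqrt(673)

sqrt(673)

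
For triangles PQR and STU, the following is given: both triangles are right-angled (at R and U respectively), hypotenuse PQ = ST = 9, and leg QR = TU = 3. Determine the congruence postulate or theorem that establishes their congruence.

Consider the given information: both triangles are right-angled (at R and U respectively), hypotenuse PQ = ST = 9, and leg QR = TU = 3
This is not SAS or ASA: SAS requires two sides and the included angle between them. ASA requires two angles and the side between them.
The correct criterion is HL. The hypotenuse and one leg of two right triangles are equal (Hypotenuse-Leg).

HL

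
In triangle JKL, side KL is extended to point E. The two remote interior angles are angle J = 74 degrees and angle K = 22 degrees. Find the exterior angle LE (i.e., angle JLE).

By the exterior angle theorem, an exterior angle of a triangle equals the sum of the two remote interior angles.
Exterior angle = angle J + angle K
Exterior angle = 74 + 22 = 96 degrees

96 degrees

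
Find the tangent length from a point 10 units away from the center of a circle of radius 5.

Let T be the point of tangency. Then OT ⊥ XT (radius ⊥ tangent).
In right triangle OTX: OX² = OT² + XT²
10² = 5² + XT²
XT² = 75, XT = 5*sqrt(3)

5*sqrt(3)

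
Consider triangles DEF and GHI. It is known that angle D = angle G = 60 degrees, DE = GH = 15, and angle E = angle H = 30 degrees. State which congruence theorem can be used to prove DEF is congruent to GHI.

The given information matches ASA: Two pairs of corresponding angles and the included side are equal (Angle-Side-Angle).

ASA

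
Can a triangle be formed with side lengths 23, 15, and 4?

Check the triangle inequality: 15 + 4 = 19 ≤ 23.
Since the sum of two sides does not exceed the third, no triangle can be formed.

No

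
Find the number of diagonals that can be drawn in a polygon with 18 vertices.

Each of the 18 vertices connects to 15 non-adjacent vertices via diagonals.
Total connections = 18 × 15 = 270, but each diagonal is counted twice.
Number of diagonals = 270 / 2 = 135.

135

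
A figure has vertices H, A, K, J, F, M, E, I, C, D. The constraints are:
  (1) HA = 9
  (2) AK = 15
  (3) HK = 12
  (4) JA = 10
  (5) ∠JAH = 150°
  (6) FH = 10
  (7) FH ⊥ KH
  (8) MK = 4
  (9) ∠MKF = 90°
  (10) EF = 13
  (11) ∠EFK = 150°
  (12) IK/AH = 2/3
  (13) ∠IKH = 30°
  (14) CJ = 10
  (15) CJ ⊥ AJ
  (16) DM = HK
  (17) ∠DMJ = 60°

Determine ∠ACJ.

Step 1: By the law of cosines on triangle CJA: CA² = 10² + 10² − 2·10·10·cos(90°) = 200, so CA = 10·√2.
Step 2: By the inverse law of cosines on triangle ACJ: cos(∠ACJ) = ((10·√2)² + 10² − 10²) / (2·10·√2·10) = 200/282.84 = 0.7071, so ∠ACJ = 45°.

Therefore, the measure of angle ∠ACJ = 45°.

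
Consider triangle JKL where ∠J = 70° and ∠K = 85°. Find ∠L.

Let angle L = x. Then 70 + 85 + x = 180.
x = 180 - 155 = 25 degrees.

25 degrees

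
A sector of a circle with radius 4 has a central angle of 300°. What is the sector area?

Sector area = πr² × θ/360
= π × 4² × 5/6
= π × 16 × 5/6
= 40*pi/3

40*pi/3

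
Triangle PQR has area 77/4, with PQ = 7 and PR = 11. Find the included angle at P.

From the SAS area formula Area = (1/2)ab sin(C), rearranging gives sin(C) = 2*Area/(ab).
sin(C) = 2 * 77/4 / (77) = 1/2.
Therefore C = arcsin(1/2) = 30°.
Since sin(180° - C) = sin(C), the obtuse angle 150° gives the same area, so C = 30° or C = 150°.

30° or 150°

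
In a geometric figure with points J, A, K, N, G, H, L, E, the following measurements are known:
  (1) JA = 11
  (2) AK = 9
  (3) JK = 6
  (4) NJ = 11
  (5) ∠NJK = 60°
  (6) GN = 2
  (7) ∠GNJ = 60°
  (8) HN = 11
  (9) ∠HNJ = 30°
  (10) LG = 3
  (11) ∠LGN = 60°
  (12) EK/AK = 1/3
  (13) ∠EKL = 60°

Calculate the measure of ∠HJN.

Step 1: By the law of cosines on triangle JNH: JH² = 11² + 11² − 2·11·11·cos(30°) = 32.42, so JH ≈ 5.69.
Step 2: By the inverse law of cosines on triangle HJN: cos(∠HJN) = (5.69² + 11² − 11²) / (2·5.69·11) = 32.42/125.27 = 0.2588, so ∠HJN = 75°.

Therefore, the measure of angle ∠HJN = 75°.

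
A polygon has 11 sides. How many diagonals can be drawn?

Each of the 11 vertices connects to 8 non-adjacent vertices via diagonals.
Total connections = 11 × 8 = 88, but each diagonal is counted twice.
Number of diagonals = 88 / 2 = 44.

44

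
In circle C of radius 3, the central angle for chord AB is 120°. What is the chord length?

Chord length = 2r sin(θ/2)
= 2 × 3 × sin(120°/2)
= 2 × 3 × sin(60°)
= 3*sqrt(3)

3*sqrt(3)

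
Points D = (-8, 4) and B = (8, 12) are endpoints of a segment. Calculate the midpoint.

The midpoint is the point halfway along the segment.
Move half the horizontal distance: -8 + (8 - -8)/2 = -8 + 16/2 = 0
Move half the vertical distance: 4 + (12 - 4)/2 = 4 + 8/2 = 8
Midpoint = (0, 8)

(0, 8)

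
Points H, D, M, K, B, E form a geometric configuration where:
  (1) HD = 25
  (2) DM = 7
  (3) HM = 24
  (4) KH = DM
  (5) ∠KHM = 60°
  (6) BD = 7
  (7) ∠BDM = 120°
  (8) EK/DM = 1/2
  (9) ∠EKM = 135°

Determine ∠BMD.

Step 1: By the law of cosines on triangle MDB: MB² = 7² + 7² − 2·7·7·cos(120°) = 147, so MB = 7·√3.
Step 2: By the inverse law of cosines on triangle BMD: cos(∠BMD) = ((7·√3)² + 7² − 7²) / (2·7·√3·7) = 147/169.74 = 0.866, so ∠BMD = 30°.

Therefore, the measure of angle ∠BMD = 30°.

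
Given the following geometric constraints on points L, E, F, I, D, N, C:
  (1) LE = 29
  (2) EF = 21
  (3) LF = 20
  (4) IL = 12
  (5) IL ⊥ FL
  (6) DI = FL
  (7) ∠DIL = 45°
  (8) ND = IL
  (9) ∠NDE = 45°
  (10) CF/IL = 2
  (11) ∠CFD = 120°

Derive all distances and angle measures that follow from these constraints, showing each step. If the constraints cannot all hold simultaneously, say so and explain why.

The constraints are consistent.

From the given relations:
  DI = FL = 20
  ND = IL = 12
  CF = 2·IL = 2·12 = 24

Step 1: From LI = 12, ID = 20, and ∠LID = 45°, by the law of cosines:
  LD² = LI² + ID² - 2·LI·ID·cos(45°) = 144 + 400 - 339.4 = 204.6
  LD ≈ 14.3

Step 2: From FL = 20, LI = 12, and ∠FLI = 90°, by the law of cosines:
  FI² = FL² + LI² - 2·FL·LI·cos(90°) = 400 + 144 - 0 = 544
  FI = 4·√34

Step 3: From LE = 29, LF = 20, EF = 21, by the inverse law of cosines:
  cos(∠ELF) = (LE² + LF² - EF²) / (2·LE·LF)
  ∠ELF = 46.4°

Step 4: From EF = 21, EL = 29, FL = 20, by the inverse law of cosines:
  cos(∠FEL) = (EF² + EL² - FL²) / (2·EF·EL)
  ∠FEL = 43.6°

Step 5: From FE = 21, FL = 20, EL = 29, by the inverse law of cosines:
  cos(∠EFL) = (FE² + FL² - EL²) / (2·FE·FL)
  ∠EFL = 90°

Step 6: From LD = 14.3, LI = 12, DI = 20, by the inverse law of cosines:
  cos(∠DLI) = (LD² + LI² - DI²) / (2·LD·LI)
  ∠DLI = 98.61°

Step 7: From FI = 4·√34, FL = 20, IL = 12, by the inverse law of cosines:
  cos(∠IFL) = (FI² + FL² - IL²) / (2·FI·FL)
  ∠IFL = 30.96°

Step 8: From IF = 4·√34, IL = 12, FL = 20, by the inverse law of cosines:
  cos(∠FIL) = (IF² + IL² - FL²) / (2·IF·IL)
  ∠FIL = 59.04°

Step 9: From DI = 20, DL = 14.3, IL = 12, by the inverse law of cosines:
  cos(∠IDL) = (DI² + DL² - IL²) / (2·DI·DL)
  ∠IDL = 36.39°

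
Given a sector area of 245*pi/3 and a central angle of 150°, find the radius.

Sector area A = πr² × θ/360, so r² = 360A / (πθ).
r² = 360 × 245*pi/3 / (π × 150)
r² = 196
r = 14

14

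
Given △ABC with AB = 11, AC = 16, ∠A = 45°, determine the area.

When two sides and the included angle are known, the area formula is (1/2)ab sin(C).
The height from one side to the opposite vertex is 16 sin(45°) = 8*sqrt(2).
Area = (1/2) * 11 * 8*sqrt(2) = 44*sqrt(2).

44*sqrt(2)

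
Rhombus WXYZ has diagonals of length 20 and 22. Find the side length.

The diagonals of a rhombus bisect each other at right angles.
Half-diagonals: 20/2 = 10 and 22/2 = 11
side = sqrt(10^2 + 11^2)
side = sqrt(100 + 121)
side = sqrt(221)

sqrt(221)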